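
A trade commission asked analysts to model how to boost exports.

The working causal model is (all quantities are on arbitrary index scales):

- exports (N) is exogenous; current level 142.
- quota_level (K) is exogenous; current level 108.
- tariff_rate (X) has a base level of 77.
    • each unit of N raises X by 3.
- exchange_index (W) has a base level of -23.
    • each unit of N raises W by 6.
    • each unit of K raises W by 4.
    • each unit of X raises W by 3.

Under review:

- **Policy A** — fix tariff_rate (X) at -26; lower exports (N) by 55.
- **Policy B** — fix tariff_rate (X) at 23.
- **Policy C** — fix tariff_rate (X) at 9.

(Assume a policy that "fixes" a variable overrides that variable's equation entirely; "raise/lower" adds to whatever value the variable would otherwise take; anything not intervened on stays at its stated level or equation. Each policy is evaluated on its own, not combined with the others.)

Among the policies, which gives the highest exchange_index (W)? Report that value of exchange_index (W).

1330

Policy A (X := -26, N − 55):
  N = 142 − 55 = 87
  K = 108
  X = -26
  W = -23 + 6·87 + 4·108 + 3·(-26) = 853
Policy B (X := 23):
  N = 142
  K = 108
  X = 23
  W = -23 + 6·142 + 4·108 + 3·23 = 1330
Policy C (X := 9):
  N = 142
  K = 108
  X = 9
  W = -23 + 6·142 + 4·108 + 3·9 = 1288
Comparing — Policy A: W=853, Policy B: W=1330, Policy C: W=1288. Highest is 1330 (Policy B).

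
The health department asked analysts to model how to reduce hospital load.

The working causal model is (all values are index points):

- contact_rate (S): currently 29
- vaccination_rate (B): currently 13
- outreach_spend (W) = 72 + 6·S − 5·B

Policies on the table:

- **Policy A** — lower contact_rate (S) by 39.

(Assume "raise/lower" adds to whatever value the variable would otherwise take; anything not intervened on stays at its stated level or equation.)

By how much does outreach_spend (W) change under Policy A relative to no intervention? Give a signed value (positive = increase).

-234

Baseline:
  S = 29
  B = 13
  W = 72 + 6·29 − 5·13 = 181
Policy A (S − 39):
  S = 29 − 39 = -10
  B = 13
  W = 72 + 6·(-10) − 5·13 = -53
Change in W: -53 − 181 = -234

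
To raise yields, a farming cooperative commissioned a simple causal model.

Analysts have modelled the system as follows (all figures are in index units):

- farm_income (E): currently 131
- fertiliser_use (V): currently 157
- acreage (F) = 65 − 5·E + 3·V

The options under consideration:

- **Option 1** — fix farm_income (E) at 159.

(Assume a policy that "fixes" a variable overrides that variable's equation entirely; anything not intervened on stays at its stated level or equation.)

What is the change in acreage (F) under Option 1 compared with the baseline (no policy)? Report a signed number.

Baseline:
  E = 131
  V = 157
  F = 65 − 5·131 + 3·157 = -119
Option 1 (E := 159):
  E = 159
  V = 157
  F = 65 − 5·159 + 3·157 = -259
Change in F: -259 − (-119) = -140

-140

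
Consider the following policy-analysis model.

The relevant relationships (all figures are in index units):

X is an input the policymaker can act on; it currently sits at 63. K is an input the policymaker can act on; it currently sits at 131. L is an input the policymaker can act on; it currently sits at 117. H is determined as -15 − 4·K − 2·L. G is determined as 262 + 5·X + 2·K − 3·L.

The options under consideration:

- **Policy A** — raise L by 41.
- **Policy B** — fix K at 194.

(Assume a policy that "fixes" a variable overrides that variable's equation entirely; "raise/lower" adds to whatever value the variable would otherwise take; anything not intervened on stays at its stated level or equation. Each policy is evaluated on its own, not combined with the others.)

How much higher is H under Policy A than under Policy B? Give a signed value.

170

Policy A (L + 41):
  K = 131
  L = 117 + 41 = 158
  H = -15 − 4·131 − 2·158 = -855
Policy B (K := 194):
  K = 194
  L = 117
  H = -15 − 4·194 − 2·117 = -1025
H: -855 − (-1025) = 170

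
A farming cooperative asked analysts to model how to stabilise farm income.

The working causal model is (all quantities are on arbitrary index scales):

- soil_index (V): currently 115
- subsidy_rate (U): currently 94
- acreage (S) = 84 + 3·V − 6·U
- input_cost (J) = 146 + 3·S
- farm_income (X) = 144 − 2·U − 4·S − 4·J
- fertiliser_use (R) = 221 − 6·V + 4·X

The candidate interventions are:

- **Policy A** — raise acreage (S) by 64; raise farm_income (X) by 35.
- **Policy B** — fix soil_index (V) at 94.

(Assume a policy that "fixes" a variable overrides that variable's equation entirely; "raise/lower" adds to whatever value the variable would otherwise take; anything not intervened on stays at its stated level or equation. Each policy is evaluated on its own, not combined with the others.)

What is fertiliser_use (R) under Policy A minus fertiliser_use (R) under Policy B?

Policy A (S + 64, X + 35):
  V = 115
  U = 94
  S = 84 + 3·115 − 6·94 (+64 from intervention) = -71
  J = 146 + 3·(-71) = -67
  X = 144 − 2·94 − 4·(-71) − 4·(-67) (+35 from intervention) = 543
  R = 221 − 6·115 + 4·543 = 1703
Policy B (V := 94):
  V = 94
  U = 94
  S = 84 + 3·94 − 6·94 = -198
  J = 146 + 3·(-198) = -448
  X = 144 − 2·94 − 4·(-198) − 4·(-448) = 2540
  R = 221 − 6·94 + 4·2540 = 9817
R: 1703 − 9817 = -8114

-8114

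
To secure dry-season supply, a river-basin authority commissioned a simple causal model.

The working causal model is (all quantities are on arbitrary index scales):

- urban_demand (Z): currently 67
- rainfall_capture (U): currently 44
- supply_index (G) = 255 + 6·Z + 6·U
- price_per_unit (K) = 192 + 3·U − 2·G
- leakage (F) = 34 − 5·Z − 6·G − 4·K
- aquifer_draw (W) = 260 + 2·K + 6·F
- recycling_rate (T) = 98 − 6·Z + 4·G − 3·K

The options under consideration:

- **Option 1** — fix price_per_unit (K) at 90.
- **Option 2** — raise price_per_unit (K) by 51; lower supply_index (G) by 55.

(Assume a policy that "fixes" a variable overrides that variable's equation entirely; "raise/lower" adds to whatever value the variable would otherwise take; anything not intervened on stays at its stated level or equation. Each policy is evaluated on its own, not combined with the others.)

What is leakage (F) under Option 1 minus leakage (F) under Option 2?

Option 1 (K := 90):
  Z = 67
  U = 44
  G = 255 + 6·67 + 6·44 = 921
  K = 90
  F = 34 − 5·67 − 6·921 − 4·90 = -6187
Option 2 (K + 51, G − 55):
  Z = 67
  U = 44
  G = 255 + 6·67 + 6·44 (−55 from intervention) = 866
  K = 192 + 3·44 − 2·866 (+51 from intervention) = -1357
  F = 34 − 5·67 − 6·866 − 4·(-1357) = -69
F: -6187 − (-69) = -6118

-6118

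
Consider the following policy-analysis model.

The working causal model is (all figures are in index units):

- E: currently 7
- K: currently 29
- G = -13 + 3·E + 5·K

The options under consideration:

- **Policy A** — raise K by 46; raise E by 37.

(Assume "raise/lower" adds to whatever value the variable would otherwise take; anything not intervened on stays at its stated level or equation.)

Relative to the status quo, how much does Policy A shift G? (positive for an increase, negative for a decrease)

Baseline:
  E = 7
  K = 29
  G = -13 + 3·7 + 5·29 = 153
Policy A (K + 46, E + 37):
  E = 7 + 37 = 44
  K = 29 + 46 = 75
  G = -13 + 3·44 + 5·75 = 494
Change in G: 494 − 153 = 341

341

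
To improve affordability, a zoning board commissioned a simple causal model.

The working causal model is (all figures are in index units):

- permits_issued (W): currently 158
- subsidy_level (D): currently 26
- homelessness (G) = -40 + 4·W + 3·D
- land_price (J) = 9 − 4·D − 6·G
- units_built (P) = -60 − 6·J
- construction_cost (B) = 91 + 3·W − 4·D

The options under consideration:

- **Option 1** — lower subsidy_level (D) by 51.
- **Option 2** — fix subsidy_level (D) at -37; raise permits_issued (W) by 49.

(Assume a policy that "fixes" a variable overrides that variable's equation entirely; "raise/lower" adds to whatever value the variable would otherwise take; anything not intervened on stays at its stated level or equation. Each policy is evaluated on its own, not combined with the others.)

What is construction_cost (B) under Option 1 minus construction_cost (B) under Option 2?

-195

Option 1 (D − 51):
  W = 158
  D = 26 − 51 = -25
  B = 91 + 3·158 − 4·(-25) = 665
Option 2 (D := -37, W + 49):
  W = 158 + 49 = 207
  D = -37
  B = 91 + 3·207 − 4·(-37) = 860
B: 665 − 860 = -195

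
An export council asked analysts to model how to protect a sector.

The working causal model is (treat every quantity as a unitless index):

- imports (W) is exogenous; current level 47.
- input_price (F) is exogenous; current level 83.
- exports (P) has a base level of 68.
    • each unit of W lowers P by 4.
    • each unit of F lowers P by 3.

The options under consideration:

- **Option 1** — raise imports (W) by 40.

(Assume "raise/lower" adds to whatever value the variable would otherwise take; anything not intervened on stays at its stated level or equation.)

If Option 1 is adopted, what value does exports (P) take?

-529

Option 1 (W + 40):
  W = 47 + 40 = 87
  F = 83
  P = 68 − 4·87 − 3·83 = -529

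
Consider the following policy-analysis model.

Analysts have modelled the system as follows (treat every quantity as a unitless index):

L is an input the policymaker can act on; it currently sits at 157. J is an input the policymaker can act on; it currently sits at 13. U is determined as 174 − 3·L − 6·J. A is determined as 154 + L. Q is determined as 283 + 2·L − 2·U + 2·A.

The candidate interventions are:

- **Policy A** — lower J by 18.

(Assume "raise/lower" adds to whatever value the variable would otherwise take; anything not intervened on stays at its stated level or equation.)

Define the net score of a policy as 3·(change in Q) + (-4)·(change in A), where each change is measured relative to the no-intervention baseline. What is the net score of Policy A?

Baseline:
  L = 157
  J = 13
  U = 174 − 3·157 − 6·13 = -375
  A = 154 + 157 = 311
  Q = 283 + 2·157 − 2·(-375) + 2·311 = 1969
Policy A (J − 18):
  L = 157
  J = 13 − 18 = -5
  U = 174 − 3·157 − 6·(-5) = -267
  A = 154 + 157 = 311
  Q = 283 + 2·157 − 2·(-267) + 2·311 = 1753
ΔQ = 1753 − 1969 = -216; ΔA = 311 − 311 = 0
Score = 3·(-216) + (-4)·0 = -648

-648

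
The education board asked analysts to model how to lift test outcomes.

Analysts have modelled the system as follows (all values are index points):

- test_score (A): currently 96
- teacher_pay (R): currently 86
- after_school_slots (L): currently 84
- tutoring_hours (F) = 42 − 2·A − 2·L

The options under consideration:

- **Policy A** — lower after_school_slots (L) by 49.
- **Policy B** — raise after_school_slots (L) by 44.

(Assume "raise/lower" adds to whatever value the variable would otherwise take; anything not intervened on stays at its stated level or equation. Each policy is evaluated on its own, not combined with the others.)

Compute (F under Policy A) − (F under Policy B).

Policy A (L − 49):
  A = 96
  L = 84 − 49 = 35
  F = 42 − 2·96 − 2·35 = -220
Policy B (L + 44):
  A = 96
  L = 84 + 44 = 128
  F = 42 − 2·96 − 2·128 = -406
F: -220 − (-406) = 186

186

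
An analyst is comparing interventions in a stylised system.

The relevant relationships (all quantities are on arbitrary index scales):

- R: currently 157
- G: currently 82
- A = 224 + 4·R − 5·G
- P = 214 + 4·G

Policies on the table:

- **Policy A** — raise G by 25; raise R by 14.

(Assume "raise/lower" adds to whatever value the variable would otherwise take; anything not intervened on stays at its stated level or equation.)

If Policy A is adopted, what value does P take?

642

Policy A (G + 25, R + 14):
  G = 82 + 25 = 107
  P = 214 + 4·107 = 642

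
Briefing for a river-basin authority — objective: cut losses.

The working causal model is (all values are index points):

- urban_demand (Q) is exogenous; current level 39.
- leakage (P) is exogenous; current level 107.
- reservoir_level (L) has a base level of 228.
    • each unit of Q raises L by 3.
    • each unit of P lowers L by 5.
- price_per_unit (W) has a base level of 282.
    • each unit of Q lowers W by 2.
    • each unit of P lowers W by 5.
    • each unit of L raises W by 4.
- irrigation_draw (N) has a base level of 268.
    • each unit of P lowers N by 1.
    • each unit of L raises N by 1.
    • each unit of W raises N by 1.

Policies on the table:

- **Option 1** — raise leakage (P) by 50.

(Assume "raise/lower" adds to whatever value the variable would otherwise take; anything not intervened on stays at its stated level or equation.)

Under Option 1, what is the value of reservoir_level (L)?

Option 1 (P + 50):
  Q = 39
  P = 107 + 50 = 157
  L = 228 + 3·39 − 5·157 = -440

-440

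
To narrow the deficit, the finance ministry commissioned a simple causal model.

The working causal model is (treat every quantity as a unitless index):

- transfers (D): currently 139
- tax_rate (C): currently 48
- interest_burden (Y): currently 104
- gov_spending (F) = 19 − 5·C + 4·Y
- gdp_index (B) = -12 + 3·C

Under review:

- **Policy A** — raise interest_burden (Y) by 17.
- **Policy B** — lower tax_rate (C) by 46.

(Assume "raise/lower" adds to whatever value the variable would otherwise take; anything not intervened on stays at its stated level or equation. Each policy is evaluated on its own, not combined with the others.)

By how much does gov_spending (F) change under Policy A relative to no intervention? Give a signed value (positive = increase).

68

Baseline:
  C = 48
  Y = 104
  F = 19 − 5·48 + 4·104 = 195
Policy A (Y + 17):
  C = 48
  Y = 104 + 17 = 121
  F = 19 − 5·48 + 4·121 = 263
Change in F: 263 − 195 = 68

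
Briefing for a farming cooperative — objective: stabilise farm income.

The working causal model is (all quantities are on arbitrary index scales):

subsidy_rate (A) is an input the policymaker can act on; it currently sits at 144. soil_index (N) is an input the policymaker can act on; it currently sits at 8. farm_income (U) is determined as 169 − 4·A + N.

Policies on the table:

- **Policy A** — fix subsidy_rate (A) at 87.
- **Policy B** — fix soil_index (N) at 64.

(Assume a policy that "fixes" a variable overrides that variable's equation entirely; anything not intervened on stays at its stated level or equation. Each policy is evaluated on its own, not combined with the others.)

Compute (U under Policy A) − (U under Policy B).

172

Policy A (A := 87):
  A = 87
  N = 8
  U = 169 − 4·87 + 8 = -171
Policy B (N := 64):
  A = 144
  N = 64
  U = 169 − 4·144 + 64 = -343
U: -171 − (-343) = 172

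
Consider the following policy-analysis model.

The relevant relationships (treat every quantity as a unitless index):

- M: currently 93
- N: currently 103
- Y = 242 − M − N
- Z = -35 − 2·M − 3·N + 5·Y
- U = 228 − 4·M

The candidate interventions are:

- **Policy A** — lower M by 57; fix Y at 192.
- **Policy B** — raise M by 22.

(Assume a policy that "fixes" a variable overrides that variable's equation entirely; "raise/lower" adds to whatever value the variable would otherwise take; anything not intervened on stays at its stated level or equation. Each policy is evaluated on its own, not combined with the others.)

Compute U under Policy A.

Policy A (M − 57, Y := 192):
  M = 93 − 57 = 36
  U = 228 − 4·36 = 84

84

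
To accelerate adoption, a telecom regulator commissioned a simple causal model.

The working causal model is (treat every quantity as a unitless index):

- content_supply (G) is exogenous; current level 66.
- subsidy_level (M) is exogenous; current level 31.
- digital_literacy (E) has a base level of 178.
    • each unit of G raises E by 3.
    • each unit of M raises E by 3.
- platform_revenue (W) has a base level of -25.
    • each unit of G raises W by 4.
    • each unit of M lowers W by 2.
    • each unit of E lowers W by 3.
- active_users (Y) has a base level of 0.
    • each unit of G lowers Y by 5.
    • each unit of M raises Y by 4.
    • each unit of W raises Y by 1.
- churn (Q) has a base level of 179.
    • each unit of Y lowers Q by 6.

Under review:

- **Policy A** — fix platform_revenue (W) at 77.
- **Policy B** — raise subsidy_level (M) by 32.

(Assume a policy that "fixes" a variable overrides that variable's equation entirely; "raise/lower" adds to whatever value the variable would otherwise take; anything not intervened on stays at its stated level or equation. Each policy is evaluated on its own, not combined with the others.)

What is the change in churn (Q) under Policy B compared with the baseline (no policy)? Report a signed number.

Baseline:
  G = 66
  M = 31
  E = 178 + 3·66 + 3·31 = 469
  W = -25 + 4·66 − 2·31 − 3·469 = -1230
  Y = 0 − 5·66 + 4·31 + (-1230) = -1436
  Q = 179 − 6·(-1436) = 8795
Policy B (M + 32):
  G = 66
  M = 31 + 32 = 63
  E = 178 + 3·66 + 3·63 = 565
  W = -25 + 4·66 − 2·63 − 3·565 = -1582
  Y = 0 − 5·66 + 4·63 + (-1582) = -1660
  Q = 179 − 6·(-1660) = 10139
Change in Q: 10139 − 8795 = 1344

1344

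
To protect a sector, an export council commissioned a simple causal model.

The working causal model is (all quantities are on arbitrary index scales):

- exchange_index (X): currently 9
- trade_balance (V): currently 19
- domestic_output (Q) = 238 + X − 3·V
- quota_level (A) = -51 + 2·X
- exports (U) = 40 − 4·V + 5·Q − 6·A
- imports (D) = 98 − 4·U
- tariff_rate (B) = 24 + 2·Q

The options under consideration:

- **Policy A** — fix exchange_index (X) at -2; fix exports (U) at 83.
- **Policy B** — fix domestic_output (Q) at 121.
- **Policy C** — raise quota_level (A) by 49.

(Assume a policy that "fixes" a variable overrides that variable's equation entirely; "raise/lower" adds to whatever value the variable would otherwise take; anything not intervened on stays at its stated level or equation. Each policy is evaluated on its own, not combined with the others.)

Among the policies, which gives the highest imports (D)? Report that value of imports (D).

Policy A (X := -2, U := 83):
  X = -2
  V = 19
  Q = 238 + (-2) − 3·19 = 179
  A = -51 + 2·(-2) = -55
  U = 83
  D = 98 − 4·83 = -234
Policy B (Q := 121):
  X = 9
  V = 19
  Q = 121
  A = -51 + 2·9 = -33
  U = 40 − 4·19 + 5·121 − 6·(-33) = 767
  D = 98 − 4·767 = -2970
Policy C (A + 49):
  X = 9
  V = 19
  Q = 238 + 9 − 3·19 = 190
  A = -51 + 2·9 (+49 from intervention) = 16
  U = 40 − 4·19 + 5·190 − 6·16 = 818
  D = 98 − 4·818 = -3174
Comparing — Policy A: D=-234, Policy B: D=-2970, Policy C: D=-3174. Highest is -234 (Policy A).

-234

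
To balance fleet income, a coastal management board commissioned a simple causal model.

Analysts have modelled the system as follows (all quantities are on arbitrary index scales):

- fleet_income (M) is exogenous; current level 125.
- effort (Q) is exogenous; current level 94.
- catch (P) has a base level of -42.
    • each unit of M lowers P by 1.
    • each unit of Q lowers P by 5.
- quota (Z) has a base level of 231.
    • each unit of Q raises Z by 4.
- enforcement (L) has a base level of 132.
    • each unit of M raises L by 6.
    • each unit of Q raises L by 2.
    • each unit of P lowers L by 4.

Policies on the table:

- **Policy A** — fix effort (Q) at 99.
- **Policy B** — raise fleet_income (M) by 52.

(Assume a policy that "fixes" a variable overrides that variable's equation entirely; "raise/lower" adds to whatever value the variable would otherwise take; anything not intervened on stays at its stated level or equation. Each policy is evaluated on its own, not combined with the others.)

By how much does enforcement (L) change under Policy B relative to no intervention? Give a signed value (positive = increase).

520

Baseline:
  M = 125
  Q = 94
  P = -42 − 125 − 5·94 = -637
  L = 132 + 6·125 + 2·94 − 4·(-637) = 3618
Policy B (M + 52):
  M = 125 + 52 = 177
  Q = 94
  P = -42 − 177 − 5·94 = -689
  L = 132 + 6·177 + 2·94 − 4·(-689) = 4138
Change in L: 4138 − 3618 = 520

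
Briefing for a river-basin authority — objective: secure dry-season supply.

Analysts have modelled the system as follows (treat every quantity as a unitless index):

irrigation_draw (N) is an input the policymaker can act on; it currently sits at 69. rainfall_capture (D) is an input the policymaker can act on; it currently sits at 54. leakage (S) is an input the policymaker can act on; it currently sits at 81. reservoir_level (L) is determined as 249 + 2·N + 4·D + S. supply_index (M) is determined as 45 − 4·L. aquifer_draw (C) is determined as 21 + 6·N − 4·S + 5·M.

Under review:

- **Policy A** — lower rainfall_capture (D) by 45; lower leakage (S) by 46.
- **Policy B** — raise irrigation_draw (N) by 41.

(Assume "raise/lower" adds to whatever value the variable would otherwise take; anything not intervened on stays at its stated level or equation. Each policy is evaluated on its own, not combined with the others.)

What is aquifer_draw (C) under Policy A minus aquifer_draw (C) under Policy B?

6098

Policy A (D − 45, S − 46):
  N = 69
  D = 54 − 45 = 9
  S = 81 − 46 = 35
  L = 249 + 2·69 + 4·9 + 35 = 458
  M = 45 − 4·458 = -1787
  C = 21 + 6·69 − 4·35 + 5·(-1787) = -8640
Policy B (N + 41):
  N = 69 + 41 = 110
  D = 54
  S = 81
  L = 249 + 2·110 + 4·54 + 81 = 766
  M = 45 − 4·766 = -3019
  C = 21 + 6·110 − 4·81 + 5·(-3019) = -14738
C: -8640 − (-14738) = 6098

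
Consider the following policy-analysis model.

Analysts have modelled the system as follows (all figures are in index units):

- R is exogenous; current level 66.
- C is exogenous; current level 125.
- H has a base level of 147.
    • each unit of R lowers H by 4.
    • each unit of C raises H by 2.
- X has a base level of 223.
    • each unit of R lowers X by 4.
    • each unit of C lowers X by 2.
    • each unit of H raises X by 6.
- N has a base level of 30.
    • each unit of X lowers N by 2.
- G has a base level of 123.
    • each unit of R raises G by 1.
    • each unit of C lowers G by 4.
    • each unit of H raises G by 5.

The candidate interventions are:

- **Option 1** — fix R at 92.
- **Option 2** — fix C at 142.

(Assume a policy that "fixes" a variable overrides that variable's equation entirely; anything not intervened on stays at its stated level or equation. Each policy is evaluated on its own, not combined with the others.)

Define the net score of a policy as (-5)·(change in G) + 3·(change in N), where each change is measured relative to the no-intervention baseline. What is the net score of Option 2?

Baseline:
  R = 66
  C = 125
  H = 147 − 4·66 + 2·125 = 133
  X = 223 − 4·66 − 2·125 + 6·133 = 507
  N = 30 − 2·507 = -984
  G = 123 + 66 − 4·125 + 5·133 = 354
Option 2 (C := 142):
  R = 66
  C = 142
  H = 147 − 4·66 + 2·142 = 167
  X = 223 − 4·66 − 2·142 + 6·167 = 677
  N = 30 − 2·677 = -1324
  G = 123 + 66 − 4·142 + 5·167 = 456
ΔG = 456 − 354 = 102; ΔN = -1324 − (-984) = -340
Score = (-5)·102 + 3·(-340) = -1530

-1530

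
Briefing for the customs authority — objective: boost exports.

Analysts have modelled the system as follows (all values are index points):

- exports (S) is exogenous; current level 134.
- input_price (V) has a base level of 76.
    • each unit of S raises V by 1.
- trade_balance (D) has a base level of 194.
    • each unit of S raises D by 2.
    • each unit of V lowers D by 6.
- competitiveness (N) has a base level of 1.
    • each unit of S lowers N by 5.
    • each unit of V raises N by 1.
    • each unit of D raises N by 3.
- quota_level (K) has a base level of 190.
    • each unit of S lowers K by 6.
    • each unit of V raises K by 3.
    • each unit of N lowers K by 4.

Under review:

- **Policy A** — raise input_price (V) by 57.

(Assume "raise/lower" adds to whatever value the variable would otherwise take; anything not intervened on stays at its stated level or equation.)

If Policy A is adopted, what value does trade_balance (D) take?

-1140

Policy A (V + 57):
  S = 134
  V = 76 + 134 (+57 from intervention) = 267
  D = 194 + 2·134 − 6·267 = -1140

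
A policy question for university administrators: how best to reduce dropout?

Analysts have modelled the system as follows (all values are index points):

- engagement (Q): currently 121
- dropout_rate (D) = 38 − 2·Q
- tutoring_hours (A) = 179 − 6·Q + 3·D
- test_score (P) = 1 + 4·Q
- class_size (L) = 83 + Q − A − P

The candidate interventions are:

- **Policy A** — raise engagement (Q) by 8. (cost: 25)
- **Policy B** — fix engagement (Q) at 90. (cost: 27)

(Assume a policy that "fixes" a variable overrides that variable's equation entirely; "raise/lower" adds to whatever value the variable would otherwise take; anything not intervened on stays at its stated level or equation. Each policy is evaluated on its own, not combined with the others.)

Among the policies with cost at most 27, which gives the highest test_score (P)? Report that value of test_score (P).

517

Policy A (Q + 8):
  Q = 121 + 8 = 129
  P = 1 + 4·129 = 517
Policy B (Q := 90):
  Q = 90
  P = 1 + 4·90 = 361
Comparing — Policy A: P=517, Policy B: P=361. Highest is 517 (Policy A).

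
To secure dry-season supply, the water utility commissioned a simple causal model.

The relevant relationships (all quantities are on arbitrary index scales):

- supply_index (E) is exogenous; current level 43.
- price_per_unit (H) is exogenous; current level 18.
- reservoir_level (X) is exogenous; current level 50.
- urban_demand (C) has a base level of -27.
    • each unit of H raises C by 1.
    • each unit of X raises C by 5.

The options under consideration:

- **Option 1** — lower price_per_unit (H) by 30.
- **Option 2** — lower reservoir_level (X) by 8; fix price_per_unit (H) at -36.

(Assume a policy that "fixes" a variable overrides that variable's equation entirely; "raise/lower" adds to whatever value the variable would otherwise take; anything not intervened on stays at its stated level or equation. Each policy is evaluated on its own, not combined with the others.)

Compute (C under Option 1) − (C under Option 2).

64

Option 1 (H − 30):
  H = 18 − 30 = -12
  X = 50
  C = -27 + (-12) + 5·50 = 211
Option 2 (X − 8, H := -36):
  H = -36
  X = 50 − 8 = 42
  C = -27 + (-36) + 5·42 = 147
C: 211 − 147 = 64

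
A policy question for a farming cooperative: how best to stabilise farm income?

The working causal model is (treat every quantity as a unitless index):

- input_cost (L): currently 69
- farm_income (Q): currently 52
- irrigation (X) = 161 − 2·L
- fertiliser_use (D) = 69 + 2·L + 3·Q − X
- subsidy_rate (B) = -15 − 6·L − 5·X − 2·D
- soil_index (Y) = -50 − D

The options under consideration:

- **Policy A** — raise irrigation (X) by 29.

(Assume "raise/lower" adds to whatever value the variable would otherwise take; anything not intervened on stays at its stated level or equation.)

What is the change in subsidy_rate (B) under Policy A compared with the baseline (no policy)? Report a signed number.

-87

Baseline:
  L = 69
  Q = 52
  X = 161 − 2·69 = 23
  D = 69 + 2·69 + 3·52 − 23 = 340
  B = -15 − 6·69 − 5·23 − 2·340 = -1224
Policy A (X + 29):
  L = 69
  Q = 52
  X = 161 − 2·69 (+29 from intervention) = 52
  D = 69 + 2·69 + 3·52 − 52 = 311
  B = -15 − 6·69 − 5·52 − 2·311 = -1311
Change in B: -1311 − (-1224) = -87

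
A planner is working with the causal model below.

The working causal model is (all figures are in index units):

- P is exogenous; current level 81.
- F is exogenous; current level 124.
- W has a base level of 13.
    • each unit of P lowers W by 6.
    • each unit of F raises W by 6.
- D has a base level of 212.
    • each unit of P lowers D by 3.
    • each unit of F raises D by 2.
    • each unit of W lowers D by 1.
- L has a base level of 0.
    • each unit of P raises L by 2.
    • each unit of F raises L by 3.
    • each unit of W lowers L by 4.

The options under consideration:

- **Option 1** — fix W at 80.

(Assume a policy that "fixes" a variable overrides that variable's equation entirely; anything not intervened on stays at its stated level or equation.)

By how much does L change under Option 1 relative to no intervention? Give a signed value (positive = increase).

764

Baseline:
  P = 81
  F = 124
  W = 13 − 6·81 + 6·124 = 271
  L = 0 + 2·81 + 3·124 − 4·271 = -550
Option 1 (W := 80):
  P = 81
  F = 124
  W = 80
  L = 0 + 2·81 + 3·124 − 4·80 = 214
Change in L: 214 − (-550) = 764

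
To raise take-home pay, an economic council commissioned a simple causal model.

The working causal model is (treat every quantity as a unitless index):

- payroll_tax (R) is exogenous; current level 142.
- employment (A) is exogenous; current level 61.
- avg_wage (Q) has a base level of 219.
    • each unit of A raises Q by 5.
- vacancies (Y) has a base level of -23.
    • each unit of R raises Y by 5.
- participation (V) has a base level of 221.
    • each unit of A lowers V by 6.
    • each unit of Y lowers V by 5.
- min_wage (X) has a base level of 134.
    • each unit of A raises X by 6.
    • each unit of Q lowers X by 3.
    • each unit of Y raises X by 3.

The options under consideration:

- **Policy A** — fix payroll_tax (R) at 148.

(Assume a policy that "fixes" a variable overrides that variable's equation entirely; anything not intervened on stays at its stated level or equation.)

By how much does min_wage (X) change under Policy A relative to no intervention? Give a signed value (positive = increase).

90

Baseline:
  R = 142
  A = 61
  Q = 219 + 5·61 = 524
  Y = -23 + 5·142 = 687
  X = 134 + 6·61 − 3·524 + 3·687 = 989
Policy A (R := 148):
  R = 148
  A = 61
  Q = 219 + 5·61 = 524
  Y = -23 + 5·148 = 717
  X = 134 + 6·61 − 3·524 + 3·717 = 1079
Change in X: 1079 − 989 = 90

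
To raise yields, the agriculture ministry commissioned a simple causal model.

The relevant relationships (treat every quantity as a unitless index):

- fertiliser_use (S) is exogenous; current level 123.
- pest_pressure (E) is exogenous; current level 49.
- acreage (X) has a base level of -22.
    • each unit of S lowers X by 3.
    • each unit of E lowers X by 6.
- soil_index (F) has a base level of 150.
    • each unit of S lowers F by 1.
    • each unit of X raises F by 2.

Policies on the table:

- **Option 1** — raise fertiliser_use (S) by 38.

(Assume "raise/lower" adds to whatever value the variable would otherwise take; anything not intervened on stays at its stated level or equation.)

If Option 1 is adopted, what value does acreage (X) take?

-799

Option 1 (S + 38):
  S = 123 + 38 = 161
  E = 49
  X = -22 − 3·161 − 6·49 = -799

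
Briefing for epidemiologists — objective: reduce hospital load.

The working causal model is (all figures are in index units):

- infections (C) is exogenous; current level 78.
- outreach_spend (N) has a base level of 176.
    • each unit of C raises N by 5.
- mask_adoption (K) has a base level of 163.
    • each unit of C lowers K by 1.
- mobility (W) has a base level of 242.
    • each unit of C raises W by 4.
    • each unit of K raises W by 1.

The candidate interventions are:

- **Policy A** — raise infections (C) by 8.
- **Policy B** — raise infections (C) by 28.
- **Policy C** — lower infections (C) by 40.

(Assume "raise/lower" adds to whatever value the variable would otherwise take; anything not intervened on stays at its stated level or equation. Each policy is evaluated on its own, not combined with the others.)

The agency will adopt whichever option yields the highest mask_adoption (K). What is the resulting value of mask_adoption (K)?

Policy A (C + 8):
  C = 78 + 8 = 86
  K = 163 − 86 = 77
Policy B (C + 28):
  C = 78 + 28 = 106
  K = 163 − 106 = 57
Policy C (C − 40):
  C = 78 − 40 = 38
  K = 163 − 38 = 125
Comparing — Policy A: K=77, Policy B: K=57, Policy C: K=125. Highest is 125 (Policy C).

125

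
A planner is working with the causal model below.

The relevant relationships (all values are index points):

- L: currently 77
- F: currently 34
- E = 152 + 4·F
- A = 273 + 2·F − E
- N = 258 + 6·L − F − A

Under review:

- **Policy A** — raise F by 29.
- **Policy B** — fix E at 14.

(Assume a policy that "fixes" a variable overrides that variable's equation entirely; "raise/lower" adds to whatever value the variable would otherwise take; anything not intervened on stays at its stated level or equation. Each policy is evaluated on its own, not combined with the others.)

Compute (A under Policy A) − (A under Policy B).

Policy A (F + 29):
  F = 34 + 29 = 63
  E = 152 + 4·63 = 404
  A = 273 + 2·63 − 404 = -5
Policy B (E := 14):
  F = 34
  E = 14
  A = 273 + 2·34 − 14 = 327
A: -5 − 327 = -332

-332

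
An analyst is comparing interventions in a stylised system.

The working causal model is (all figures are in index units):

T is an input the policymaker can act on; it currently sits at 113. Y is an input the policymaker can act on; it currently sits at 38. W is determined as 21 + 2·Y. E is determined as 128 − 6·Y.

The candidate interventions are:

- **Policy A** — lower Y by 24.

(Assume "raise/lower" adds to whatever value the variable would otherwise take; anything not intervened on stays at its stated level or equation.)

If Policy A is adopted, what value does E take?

44

Policy A (Y − 24):
  Y = 38 − 24 = 14
  E = 128 − 6·14 = 44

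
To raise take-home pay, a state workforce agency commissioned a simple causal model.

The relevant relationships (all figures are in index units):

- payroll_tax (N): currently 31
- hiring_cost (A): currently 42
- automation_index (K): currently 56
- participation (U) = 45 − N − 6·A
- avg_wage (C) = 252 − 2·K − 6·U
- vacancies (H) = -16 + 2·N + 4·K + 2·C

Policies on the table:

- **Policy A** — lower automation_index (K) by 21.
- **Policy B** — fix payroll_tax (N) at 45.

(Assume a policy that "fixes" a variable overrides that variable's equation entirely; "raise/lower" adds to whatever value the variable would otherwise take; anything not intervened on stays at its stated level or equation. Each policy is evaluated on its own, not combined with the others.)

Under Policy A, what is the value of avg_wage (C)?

Policy A (K − 21):
  N = 31
  A = 42
  K = 56 − 21 = 35
  U = 45 − 31 − 6·42 = -238
  C = 252 − 2·35 − 6·(-238) = 1610

1610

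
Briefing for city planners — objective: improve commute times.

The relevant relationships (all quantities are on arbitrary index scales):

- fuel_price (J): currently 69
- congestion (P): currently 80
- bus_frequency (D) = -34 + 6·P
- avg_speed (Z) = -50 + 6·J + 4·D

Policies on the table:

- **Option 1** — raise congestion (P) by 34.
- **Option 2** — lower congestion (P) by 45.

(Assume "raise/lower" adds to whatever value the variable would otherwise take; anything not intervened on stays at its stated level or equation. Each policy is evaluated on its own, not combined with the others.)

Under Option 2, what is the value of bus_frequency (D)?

176

Option 2 (P − 45):
  P = 80 − 45 = 35
  D = -34 + 6·35 = 176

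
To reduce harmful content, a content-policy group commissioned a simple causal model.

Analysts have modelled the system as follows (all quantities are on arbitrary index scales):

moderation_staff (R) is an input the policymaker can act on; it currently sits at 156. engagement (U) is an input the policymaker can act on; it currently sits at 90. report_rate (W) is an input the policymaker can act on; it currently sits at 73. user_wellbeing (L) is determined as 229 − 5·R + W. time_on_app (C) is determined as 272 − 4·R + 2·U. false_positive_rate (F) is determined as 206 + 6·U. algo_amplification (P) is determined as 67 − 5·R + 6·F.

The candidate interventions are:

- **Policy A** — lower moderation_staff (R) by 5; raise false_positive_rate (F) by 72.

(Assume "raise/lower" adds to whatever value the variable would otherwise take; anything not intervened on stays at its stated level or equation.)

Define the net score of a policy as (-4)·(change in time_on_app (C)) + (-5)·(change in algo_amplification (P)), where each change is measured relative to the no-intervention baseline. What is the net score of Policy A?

Baseline:
  R = 156
  U = 90
  C = 272 − 4·156 + 2·90 = -172
  F = 206 + 6·90 = 746
  P = 67 − 5·156 + 6·746 = 3763
Policy A (R − 5, F + 72):
  R = 156 − 5 = 151
  U = 90
  C = 272 − 4·151 + 2·90 = -152
  F = 206 + 6·90 (+72 from intervention) = 818
  P = 67 − 5·151 + 6·818 = 4220
ΔC = -152 − (-172) = 20; ΔP = 4220 − 3763 = 457
Score = (-4)·20 + (-5)·457 = -2365

-2365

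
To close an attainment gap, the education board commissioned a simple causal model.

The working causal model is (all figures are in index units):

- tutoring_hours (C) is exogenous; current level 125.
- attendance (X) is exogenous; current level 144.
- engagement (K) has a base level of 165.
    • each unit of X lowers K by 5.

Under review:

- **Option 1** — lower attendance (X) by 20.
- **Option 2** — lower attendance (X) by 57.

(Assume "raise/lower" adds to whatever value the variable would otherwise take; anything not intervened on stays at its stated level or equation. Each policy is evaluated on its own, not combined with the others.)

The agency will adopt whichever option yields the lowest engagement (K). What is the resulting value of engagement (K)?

-455

Option 1 (X − 20):
  X = 144 − 20 = 124
  K = 165 − 5·124 = -455
Option 2 (X − 57):
  X = 144 − 57 = 87
  K = 165 − 5·87 = -270
Comparing — Option 1: K=-455, Option 2: K=-270. Lowest is -455 (Option 1).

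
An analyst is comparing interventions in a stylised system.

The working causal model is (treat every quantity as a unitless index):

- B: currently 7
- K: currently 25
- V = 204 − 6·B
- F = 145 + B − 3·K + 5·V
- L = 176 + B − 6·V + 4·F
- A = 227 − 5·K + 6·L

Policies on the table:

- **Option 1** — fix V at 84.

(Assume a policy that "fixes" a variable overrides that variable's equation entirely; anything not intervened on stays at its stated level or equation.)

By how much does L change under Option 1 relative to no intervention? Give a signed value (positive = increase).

Baseline:
  B = 7
  K = 25
  V = 204 − 6·7 = 162
  F = 145 + 7 − 3·25 + 5·162 = 887
  L = 176 + 7 − 6·162 + 4·887 = 2759
Option 1 (V := 84):
  B = 7
  K = 25
  V = 84
  F = 145 + 7 − 3·25 + 5·84 = 497
  L = 176 + 7 − 6·84 + 4·497 = 1667
Change in L: 1667 − 2759 = -1092

-1092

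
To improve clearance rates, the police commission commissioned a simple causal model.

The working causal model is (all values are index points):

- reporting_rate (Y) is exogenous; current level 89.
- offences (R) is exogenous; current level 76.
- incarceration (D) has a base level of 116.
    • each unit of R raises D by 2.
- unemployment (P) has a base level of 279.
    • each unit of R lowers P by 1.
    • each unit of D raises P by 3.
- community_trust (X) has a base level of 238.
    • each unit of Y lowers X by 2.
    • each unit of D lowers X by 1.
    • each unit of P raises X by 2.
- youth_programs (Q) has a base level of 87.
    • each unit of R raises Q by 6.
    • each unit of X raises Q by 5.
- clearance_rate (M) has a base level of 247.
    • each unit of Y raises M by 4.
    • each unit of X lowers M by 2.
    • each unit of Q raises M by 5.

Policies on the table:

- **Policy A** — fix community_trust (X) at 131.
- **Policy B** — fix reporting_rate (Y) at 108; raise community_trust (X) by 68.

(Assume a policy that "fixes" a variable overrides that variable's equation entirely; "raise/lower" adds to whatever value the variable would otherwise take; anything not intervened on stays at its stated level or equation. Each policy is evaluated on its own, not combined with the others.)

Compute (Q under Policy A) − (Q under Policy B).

-8525

Policy A (X := 131):
  Y = 89
  R = 76
  D = 116 + 2·76 = 268
  P = 279 − 76 + 3·268 = 1007
  X = 131
  Q = 87 + 6·76 + 5·131 = 1198
Policy B (Y := 108, X + 68):
  Y = 108
  R = 76
  D = 116 + 2·76 = 268
  P = 279 − 76 + 3·268 = 1007
  X = 238 − 2·108 − 268 + 2·1007 (+68 from intervention) = 1836
  Q = 87 + 6·76 + 5·1836 = 9723
Q: 1198 − 9723 = -8525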